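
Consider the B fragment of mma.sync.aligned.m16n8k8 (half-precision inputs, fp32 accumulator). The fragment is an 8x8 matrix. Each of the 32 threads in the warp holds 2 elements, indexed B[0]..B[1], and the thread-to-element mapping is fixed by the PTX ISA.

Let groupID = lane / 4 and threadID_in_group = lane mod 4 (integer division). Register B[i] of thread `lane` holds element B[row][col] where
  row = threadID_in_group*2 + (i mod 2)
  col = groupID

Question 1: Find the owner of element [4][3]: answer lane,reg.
14,0

c: 3->gid=3  r: 4->tid=2,i&1=0
L=3*4+2=14  i=0=0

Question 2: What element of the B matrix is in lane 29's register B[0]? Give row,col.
2,7

lane 29: grp=7 (29/4), tig=1 (29%4)
i=0: r=1*2+0=2, c=grp=7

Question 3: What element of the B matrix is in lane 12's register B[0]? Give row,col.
0,3

L=12→G=12>>2=3, T=12&3=0
[0]→row 0·2+0=0  col G=3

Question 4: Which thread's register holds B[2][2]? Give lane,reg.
c=2→G=2  r=2→T=1,p=0
L=2*4+1=9  i=0=0

9,0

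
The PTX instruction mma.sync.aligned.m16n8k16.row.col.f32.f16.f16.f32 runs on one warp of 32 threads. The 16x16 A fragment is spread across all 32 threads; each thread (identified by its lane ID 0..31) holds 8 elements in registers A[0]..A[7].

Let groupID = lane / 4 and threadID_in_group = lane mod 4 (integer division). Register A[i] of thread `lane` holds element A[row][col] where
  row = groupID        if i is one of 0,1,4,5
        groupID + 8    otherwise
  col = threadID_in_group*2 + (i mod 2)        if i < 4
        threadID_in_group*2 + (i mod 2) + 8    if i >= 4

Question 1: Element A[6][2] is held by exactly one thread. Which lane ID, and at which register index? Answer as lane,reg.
25,0

r: 6->gid=6,r8=0  c: 2->c8=0,tid=1,i&1=0
L=6*4+1=25  i=0*4+0*2+0=0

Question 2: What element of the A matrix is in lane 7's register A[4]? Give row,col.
1,14

lane 7: g=1 (7/4), t=3 (7%4)
i=4: r=1+0=1, c=3*2+0+8=14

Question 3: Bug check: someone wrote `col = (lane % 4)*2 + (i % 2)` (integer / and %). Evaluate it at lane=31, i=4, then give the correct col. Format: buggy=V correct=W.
`(lane % 4)*2 + (i % 2)`[31,4]⇒6
lane 31: gr=7 (31/4), th=3 (31%4)
i=4: r=7+0=7, c=3*2+0+8=14
col: 6 vs 14

buggy=6 correct=14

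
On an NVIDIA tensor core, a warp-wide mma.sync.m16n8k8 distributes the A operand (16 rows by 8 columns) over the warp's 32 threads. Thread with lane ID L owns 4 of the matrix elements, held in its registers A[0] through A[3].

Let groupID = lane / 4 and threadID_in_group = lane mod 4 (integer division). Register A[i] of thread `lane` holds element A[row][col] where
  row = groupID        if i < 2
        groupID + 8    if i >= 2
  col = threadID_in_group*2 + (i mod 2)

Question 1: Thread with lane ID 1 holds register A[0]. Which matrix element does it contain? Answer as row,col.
0,2

lane 1: gid=0 (1/4), tid=1 (1%4)
i=0: r=0+0=0, c=1*2+0=2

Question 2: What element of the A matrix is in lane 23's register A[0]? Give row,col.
lane 23->23/4=5, 23 mod 4=3
i=0  r:5+0->5  c:2·3+0->6

5,6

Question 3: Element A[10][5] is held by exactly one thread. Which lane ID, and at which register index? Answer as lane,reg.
10,3

r=10->g=2,rb=1  c=5->t=2,b0=1
L=2*4+2=10  i=1*2+1=3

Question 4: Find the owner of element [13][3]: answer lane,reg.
r=13⇒gr=5,Rb=1  c=3⇒th=1,odd=1
L=5*4+1=21  i=1*2+1=3

21,3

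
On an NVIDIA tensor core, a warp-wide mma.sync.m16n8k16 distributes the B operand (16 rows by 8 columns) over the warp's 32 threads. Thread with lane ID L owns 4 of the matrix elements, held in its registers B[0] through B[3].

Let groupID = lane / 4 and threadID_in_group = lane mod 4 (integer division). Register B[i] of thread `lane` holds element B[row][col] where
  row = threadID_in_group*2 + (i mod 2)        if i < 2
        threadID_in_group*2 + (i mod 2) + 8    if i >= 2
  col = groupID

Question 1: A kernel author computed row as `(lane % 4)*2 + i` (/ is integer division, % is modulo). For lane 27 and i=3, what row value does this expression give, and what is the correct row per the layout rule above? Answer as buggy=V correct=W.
`(lane % 4)*2 + i`[27,3]→9
L=27→G=27>>2=6, T=27&3=3
[3]→row 3·2+1+8=15  col G=6
row: 9 vs 15

buggy=9 correct=15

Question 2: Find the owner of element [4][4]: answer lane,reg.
18,0

c=4->g=4  r=4->rb=0,t=2,b0=0
L=4*4+2=18  i=0*2+0=0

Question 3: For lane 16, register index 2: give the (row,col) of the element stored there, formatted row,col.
8,4

lane 16: grp=4 (16/4), tig=0 (16%4)
i=2: r=0*2+0+8=8, c=grp=4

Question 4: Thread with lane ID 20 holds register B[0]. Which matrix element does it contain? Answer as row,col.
0,5

L=20=>grp=20>>2=5, tig=20&3=0
[0]=>row 0·2+0+0=0  col grp=5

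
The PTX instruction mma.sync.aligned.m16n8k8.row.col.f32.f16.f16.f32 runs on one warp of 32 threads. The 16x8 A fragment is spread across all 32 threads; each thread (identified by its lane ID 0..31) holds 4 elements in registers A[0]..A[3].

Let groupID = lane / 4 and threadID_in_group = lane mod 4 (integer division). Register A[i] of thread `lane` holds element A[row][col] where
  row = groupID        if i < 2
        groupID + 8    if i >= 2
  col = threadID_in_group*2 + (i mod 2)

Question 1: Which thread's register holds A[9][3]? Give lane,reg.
5,3

r=9→G=1,rhi=1  c=3→T=1,p=1
L=1*4+1=5  i=1*2+1=3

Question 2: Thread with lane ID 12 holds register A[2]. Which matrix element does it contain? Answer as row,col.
11,0

12: grp=3,tig=0
[2] (3+8,0*2+0) = (11,0)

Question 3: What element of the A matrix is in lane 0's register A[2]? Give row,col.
8,0

lane 0→0/4=0, 0 mod 4=0
i=2  r:0+8→8  c:2·0+0→0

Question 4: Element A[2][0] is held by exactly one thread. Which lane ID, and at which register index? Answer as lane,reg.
8,0

r: 2->gid=2,r8=0  c: 0->tid=0,i&1=0
L=2*4+0=8  i=0*2+0=0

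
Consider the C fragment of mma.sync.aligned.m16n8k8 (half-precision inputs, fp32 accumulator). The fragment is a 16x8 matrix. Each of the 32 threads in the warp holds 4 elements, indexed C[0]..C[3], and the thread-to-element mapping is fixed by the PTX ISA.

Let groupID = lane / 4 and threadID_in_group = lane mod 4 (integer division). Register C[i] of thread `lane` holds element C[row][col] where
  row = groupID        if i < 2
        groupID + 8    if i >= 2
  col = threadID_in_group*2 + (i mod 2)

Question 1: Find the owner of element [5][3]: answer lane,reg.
r=5→G=5,rhi=0  c=3→T=1,p=1
L=5*4+1=21  i=0*2+1=1

21,1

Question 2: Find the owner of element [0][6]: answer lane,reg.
3,0

r=0→G=0,rhi=0  c=6→T=3,p=0
L=0*4+3=3  i=0*2+0=0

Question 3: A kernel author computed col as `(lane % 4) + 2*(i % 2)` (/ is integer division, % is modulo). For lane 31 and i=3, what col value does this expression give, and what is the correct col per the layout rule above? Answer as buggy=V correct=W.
`(lane % 4) + 2*(i % 2)`[31,3]->5
31: gid=7,tid=3
[3] (7+8,3*2+1) = (15,7)
col: 5 vs 7

buggy=5 correct=7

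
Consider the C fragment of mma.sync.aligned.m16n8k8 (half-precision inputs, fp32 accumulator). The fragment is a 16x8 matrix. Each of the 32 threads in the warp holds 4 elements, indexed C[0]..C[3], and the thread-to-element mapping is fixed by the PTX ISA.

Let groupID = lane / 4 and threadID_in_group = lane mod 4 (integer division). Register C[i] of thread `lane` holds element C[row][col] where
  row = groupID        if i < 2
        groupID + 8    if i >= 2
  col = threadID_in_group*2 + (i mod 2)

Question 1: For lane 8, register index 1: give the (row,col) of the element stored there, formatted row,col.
lane 8: gid=2 (8/4), tid=0 (8%4)
i=1: r=2+0=2, c=0*2+1=1

2,1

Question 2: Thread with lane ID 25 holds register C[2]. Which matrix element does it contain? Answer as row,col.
14,2

25: G=6,T=1
[2] (6+8,1*2+0) = (14,2)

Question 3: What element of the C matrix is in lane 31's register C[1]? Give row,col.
7,7

L=31->g=31>>2=7, t=31&3=3
[1]->row 7+0=7  col 3·2+1=7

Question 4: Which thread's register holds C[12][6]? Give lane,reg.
19,2

r=12→G=4,rhi=1  c=6→T=3,p=0
L=4*4+3=19  i=1*2+0=2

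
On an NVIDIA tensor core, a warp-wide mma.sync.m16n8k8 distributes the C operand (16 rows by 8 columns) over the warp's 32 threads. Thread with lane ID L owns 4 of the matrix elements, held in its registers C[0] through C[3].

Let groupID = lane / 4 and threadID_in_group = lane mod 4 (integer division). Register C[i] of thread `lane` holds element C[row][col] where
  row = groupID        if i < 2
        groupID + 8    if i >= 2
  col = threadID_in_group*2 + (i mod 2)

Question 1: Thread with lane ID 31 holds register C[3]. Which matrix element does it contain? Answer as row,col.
15,7

lane 31⇒31/4=7, 31 mod 4=3
i=3  r:7+8⇒15  c:2·3+1⇒7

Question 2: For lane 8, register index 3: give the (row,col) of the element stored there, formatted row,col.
8: grp=2,tig=0
[3] (2+8,0*2+1) = (10,1)

10,1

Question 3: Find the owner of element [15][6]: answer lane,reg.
31,2

r=15->g=7,rb=1  c=6->t=3,b0=0
L=7*4+3=31  i=1*2+0=2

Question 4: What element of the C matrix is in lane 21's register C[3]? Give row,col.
21: gr=5,th=1
[3] (5+8,1*2+1) = (13,3)

13,3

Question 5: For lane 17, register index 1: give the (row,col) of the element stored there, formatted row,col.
4,3

lane 17=>17/4=4, 17 mod 4=1
i=1  r:4+0=>4  c:2·1+1=>3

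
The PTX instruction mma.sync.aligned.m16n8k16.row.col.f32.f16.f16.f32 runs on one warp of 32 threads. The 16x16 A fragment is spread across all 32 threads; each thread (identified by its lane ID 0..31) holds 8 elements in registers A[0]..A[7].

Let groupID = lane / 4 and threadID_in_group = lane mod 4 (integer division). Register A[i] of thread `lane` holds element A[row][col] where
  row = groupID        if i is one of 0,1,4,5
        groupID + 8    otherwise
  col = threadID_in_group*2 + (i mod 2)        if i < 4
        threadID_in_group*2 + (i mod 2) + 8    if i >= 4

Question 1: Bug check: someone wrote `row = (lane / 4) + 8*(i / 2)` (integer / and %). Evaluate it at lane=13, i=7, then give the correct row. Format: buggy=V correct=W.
`(lane / 4) + 8*(i / 2)`[13,7]->27
L=13->g=13>>2=3, t=13&3=1
[7]->row 3+8=11  col 1·2+1+8=11
row: 27 vs 11

buggy=27 correct=11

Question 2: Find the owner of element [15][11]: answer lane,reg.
29,7

r:15=>grp=7,rB=1  c:11=>cB=1,tig=1,lo=1
L=7*4+1=29  i=1*4+1*2+1=7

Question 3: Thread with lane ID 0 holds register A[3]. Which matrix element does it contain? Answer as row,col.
8,1

L=0⇒gr=0>>2=0, th=0&3=0
[3]⇒row 0+8=8  col 0·2+1+0=1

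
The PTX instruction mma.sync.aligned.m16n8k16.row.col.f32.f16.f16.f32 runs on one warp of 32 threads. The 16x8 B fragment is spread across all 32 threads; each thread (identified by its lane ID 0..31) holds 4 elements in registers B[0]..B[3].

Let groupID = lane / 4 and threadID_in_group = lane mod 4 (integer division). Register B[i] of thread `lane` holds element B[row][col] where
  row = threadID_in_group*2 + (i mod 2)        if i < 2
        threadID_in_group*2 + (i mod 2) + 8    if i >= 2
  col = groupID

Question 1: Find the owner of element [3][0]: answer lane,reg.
c=0⇒gr=0  r=3⇒Rb=0,th=1,odd=1
L=0*4+1=1  i=0*2+1=1

1,1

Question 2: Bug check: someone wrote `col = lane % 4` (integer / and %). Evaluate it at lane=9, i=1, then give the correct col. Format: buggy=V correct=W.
`lane % 4`[9,1]→1
9: G=2,T=1
[1] (1*2+1+0,2) = (3,2)
col: 1 vs 2

buggy=1 correct=2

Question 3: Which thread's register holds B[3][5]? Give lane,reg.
21,1

c=5->g=5  r=3->rb=0,t=1,b0=1
L=5*4+1=21  i=0*2+1=1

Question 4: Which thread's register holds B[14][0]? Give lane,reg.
3,2

c: 0->gid=0  r: 14->r8=1,tid=3,i&1=0
L=0*4+3=3  i=1*2+0=2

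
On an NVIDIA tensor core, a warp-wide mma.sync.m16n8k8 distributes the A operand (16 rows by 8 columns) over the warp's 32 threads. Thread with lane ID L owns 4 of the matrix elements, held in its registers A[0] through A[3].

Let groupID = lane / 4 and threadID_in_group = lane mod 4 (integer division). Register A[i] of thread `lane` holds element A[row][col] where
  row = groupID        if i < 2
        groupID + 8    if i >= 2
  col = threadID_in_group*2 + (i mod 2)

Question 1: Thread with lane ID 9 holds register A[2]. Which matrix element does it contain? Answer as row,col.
10,2

L=9=>grp=9>>2=2, tig=9&3=1
[2]=>row 2+8=10  col 1·2+0=2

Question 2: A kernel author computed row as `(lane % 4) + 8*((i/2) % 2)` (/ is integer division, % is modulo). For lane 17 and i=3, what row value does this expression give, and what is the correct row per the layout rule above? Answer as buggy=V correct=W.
buggy=9 correct=12

`(lane % 4) + 8*((i/2) % 2)`[17,3]=>9
lane 17=>17/4=4, 17 mod 4=1
i=3  r:4+8=>12  c:2·1+1=>3
row: 9 vs 12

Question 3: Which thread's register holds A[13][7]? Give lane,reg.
23,3

r=13→G=5,rhi=1  c=7→T=3,p=1
L=5*4+3=23  i=1*2+1=3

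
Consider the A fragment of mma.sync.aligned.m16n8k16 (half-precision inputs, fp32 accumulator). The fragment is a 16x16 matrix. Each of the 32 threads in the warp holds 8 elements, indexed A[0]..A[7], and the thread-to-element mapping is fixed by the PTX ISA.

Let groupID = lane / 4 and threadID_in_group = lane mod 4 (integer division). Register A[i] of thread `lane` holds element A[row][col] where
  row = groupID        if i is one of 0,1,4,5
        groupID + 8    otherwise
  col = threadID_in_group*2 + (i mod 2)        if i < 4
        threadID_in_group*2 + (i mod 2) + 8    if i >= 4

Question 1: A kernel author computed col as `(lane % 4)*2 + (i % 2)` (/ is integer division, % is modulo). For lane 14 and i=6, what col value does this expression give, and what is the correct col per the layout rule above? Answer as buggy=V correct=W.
buggy=4 correct=12

`(lane % 4)*2 + (i % 2)`[14,6]→4
lane 14→14/4=3, 14 mod 4=2
i=6  r:3+8→11  c:2·2+0+8→12
col: 4 vs 12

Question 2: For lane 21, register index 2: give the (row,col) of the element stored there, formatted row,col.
13,2

L=21->g=21>>2=5, t=21&3=1
[2]->row 5+8=13  col 1·2+0+0=2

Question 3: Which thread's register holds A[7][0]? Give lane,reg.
r:7=>grp=7,rB=0  c:0=>cB=0,tig=0,lo=0
L=7*4+0=28  i=0*4+0*2+0=0

28,0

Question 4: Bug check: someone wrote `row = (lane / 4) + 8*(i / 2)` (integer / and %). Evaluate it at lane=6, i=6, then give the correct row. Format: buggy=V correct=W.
buggy=25 correct=9

`(lane / 4) + 8*(i / 2)`[6,6]→25
lane 6→6/4=1, 6 mod 4=2
i=6  r:1+8→9  c:2·2+0+8→12
row: 25 vs 9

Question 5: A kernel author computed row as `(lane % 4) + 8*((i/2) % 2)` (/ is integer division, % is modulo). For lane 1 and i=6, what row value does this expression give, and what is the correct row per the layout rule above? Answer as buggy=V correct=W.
`(lane % 4) + 8*((i/2) % 2)`[1,6]→9
lane 1: G=0 (1/4), T=1 (1%4)
i=6: r=0+8=8, c=1*2+0+8=10
row: 9 vs 8

buggy=9 correct=8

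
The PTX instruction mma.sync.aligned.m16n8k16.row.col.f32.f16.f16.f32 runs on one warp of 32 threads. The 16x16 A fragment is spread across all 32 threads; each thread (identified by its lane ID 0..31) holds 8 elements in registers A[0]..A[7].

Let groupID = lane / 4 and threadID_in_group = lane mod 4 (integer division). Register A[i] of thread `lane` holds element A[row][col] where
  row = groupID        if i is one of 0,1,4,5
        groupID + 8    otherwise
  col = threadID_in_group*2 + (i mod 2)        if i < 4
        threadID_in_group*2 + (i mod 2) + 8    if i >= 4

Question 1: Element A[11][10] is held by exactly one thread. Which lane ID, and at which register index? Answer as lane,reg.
13,6

r=11->g=3,rb=1  c=10->cb=1,t=1,b0=0
L=3*4+1=13  i=1*4+1*2+0=6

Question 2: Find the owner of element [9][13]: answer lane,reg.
6,7

r=9⇒gr=1,Rb=1  c=13⇒Cb=1,th=2,odd=1
L=1*4+2=6  i=1*4+1*2+1=7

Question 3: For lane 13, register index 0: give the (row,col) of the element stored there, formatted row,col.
13: G=3,T=1
[0] (3+0,1*2+0+0) = (3,2)

3,2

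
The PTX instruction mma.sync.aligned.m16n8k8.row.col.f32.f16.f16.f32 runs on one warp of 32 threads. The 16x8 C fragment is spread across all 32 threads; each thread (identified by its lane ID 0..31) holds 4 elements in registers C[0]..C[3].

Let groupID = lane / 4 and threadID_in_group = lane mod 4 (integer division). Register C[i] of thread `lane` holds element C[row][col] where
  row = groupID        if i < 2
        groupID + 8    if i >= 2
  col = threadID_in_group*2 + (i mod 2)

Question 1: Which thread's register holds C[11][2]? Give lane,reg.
r=11→G=3,rhi=1  c=2→T=1,p=0
L=3*4+1=13  i=1*2+0=2

13,2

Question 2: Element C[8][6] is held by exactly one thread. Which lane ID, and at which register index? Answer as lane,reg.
3,2

r:8=>grp=0,rB=1  c:6=>tig=3,lo=0
L=0*4+3=3  i=1*2+0=2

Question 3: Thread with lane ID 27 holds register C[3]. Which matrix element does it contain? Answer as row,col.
L=27⇒gr=27>>2=6, th=27&3=3
[3]⇒row 6+8=14  col 3·2+1=7

14,7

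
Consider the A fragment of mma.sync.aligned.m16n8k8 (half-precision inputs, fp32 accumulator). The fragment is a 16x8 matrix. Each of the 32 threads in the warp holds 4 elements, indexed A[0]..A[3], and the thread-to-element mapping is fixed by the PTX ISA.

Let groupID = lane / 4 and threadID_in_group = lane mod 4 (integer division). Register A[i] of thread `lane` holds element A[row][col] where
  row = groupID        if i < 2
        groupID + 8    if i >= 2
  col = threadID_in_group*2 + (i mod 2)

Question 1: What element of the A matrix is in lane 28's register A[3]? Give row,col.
15,1

L=28→G=28>>2=7, T=28&3=0
[3]→row 7+8=15  col 0·2+1=1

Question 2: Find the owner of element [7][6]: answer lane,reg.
r: 7->gid=7,r8=0  c: 6->tid=3,i&1=0
L=7*4+3=31  i=0*2+0=0

31,0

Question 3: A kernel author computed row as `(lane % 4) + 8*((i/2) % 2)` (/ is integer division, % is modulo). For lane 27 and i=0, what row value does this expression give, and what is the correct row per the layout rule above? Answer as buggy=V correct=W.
`(lane % 4) + 8*((i/2) % 2)`[27,0]⇒3
lane 27: gr=6 (27/4), th=3 (27%4)
i=0: r=6+0=6, c=3*2+0=6
row: 3 vs 6

buggy=3 correct=6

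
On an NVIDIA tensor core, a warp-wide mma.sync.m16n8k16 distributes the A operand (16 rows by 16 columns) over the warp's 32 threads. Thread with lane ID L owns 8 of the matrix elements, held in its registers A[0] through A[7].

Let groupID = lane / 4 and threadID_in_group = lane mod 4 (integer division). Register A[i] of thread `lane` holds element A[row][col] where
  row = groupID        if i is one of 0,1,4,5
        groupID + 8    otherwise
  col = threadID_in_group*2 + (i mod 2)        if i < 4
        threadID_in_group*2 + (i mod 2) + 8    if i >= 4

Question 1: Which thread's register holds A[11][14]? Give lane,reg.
15,6

r=11→G=3,rhi=1  c=14→chi=1,T=3,p=0
L=3*4+3=15  i=1*4+1*2+0=6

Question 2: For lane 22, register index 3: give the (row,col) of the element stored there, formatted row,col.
13,5

lane 22->22/4=5, 22 mod 4=2
i=3  r:5+8->13  c:2·2+1+0->5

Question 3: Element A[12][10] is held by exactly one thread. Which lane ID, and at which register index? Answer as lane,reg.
r:12=>grp=4,rB=1  c:10=>cB=1,tig=1,lo=0
L=4*4+1=17  i=1*4+1*2+0=6

17,6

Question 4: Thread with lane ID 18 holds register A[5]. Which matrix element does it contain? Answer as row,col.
18: grp=4,tig=2
[5] (4+0,2*2+1+8) = (4,13)

4,13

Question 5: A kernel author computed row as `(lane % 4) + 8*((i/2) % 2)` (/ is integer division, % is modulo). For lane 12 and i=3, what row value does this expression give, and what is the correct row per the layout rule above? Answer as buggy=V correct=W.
buggy=8 correct=11

`(lane % 4) + 8*((i/2) % 2)`[12,3]->8
lane 12: gid=3 (12/4), tid=0 (12%4)
i=3: r=3+8=11, c=0*2+1+0=1
row: 8 vs 11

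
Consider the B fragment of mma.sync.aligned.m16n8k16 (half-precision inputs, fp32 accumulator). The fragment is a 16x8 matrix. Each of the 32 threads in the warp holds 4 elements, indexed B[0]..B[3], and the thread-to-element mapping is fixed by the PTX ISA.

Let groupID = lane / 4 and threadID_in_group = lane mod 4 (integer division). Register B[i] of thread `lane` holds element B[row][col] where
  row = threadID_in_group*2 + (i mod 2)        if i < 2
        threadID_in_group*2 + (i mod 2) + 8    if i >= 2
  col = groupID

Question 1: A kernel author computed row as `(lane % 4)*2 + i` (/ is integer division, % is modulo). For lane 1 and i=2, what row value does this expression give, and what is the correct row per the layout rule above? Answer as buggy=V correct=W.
`(lane % 4)*2 + i`[1,2]⇒4
L=1⇒gr=1>>2=0, th=1&3=1
[2]⇒row 1·2+0+8=10  col gr=0
row: 4 vs 10

buggy=4 correct=10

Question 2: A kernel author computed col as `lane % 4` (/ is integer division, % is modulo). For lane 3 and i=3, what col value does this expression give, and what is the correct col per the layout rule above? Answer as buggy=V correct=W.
buggy=3 correct=0

`lane % 4`[3,3]⇒3
L=3⇒gr=3>>2=0, th=3&3=3
[3]⇒row 3·2+1+8=15  col gr=0
col: 3 vs 0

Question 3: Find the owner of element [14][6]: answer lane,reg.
c=6⇒gr=6  r=14⇒Rb=1,th=3,odd=0
L=6*4+3=27  i=1*2+0=2

27,2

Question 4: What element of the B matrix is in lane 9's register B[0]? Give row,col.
lane 9: grp=2 (9/4), tig=1 (9%4)
i=0: r=1*2+0+0=2, c=grp=2

2,2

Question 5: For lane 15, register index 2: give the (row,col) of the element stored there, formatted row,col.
L=15->gid=15>>2=3, tid=15&3=3
[2]->row 3·2+0+8=14  col gid=3

14,3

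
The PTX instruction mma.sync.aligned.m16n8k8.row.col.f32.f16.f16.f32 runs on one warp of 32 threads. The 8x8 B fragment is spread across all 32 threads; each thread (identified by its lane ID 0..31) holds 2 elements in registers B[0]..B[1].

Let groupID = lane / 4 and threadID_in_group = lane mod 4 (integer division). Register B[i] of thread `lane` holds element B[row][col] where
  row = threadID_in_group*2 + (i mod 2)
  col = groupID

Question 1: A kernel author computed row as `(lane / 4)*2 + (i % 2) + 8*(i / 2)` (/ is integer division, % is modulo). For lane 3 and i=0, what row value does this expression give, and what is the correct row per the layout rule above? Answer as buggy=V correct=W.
buggy=0 correct=6

`(lane / 4)*2 + (i % 2) + 8*(i / 2)`[3,0]=>0
L=3=>grp=3>>2=0, tig=3&3=3
[0]=>row 3·2+0=6  col grp=0
row: 0 vs 6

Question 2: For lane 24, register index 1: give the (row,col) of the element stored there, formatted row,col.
1,6

lane 24: gid=6 (24/4), tid=0 (24%4)
i=1: r=0*2+1=1, c=gid=6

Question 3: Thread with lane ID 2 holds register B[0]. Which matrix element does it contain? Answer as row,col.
2: gr=0,th=2
[0] (2*2+0,0) = (4,0)

4,0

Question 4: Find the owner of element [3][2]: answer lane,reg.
c=2⇒gr=2  r=3⇒th=1,odd=1
L=2*4+1=9  i=1=1

9,1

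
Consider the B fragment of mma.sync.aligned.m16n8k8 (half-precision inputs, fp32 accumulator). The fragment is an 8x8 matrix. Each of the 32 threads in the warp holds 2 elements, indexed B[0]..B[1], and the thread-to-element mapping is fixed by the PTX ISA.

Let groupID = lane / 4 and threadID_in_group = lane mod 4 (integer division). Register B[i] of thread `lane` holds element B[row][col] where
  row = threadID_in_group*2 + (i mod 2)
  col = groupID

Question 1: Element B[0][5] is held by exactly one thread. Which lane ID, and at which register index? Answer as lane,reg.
c:5=>grp=5  r:0=>tig=0,lo=0
L=5*4+0=20  i=0=0

20,0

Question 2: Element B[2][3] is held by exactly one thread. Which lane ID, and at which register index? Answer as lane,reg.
c: 3->gid=3  r: 2->tid=1,i&1=0
L=3*4+1=13  i=0=0

13,0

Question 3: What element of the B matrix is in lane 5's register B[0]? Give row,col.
2,1

5: G=1,T=1
[0] (1*2+0,1) = (2,1)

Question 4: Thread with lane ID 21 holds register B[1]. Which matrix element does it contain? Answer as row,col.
lane 21: g=5 (21/4), t=1 (21%4)
i=1: r=1*2+1=3, c=g=5

3,5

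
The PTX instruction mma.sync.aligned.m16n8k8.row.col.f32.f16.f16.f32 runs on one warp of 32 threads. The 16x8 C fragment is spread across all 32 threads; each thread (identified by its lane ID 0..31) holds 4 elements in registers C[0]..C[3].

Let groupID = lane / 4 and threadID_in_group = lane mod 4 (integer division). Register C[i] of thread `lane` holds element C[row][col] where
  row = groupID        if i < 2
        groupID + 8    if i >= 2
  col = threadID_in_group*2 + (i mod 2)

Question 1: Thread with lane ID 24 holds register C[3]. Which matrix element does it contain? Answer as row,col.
14,1

lane 24=>24/4=6, 24 mod 4=0
i=3  r:6+8=>14  c:2·0+1=>1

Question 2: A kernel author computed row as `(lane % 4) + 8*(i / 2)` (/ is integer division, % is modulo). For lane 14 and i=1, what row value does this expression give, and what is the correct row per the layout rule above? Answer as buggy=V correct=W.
`(lane % 4) + 8*(i / 2)`[14,1]->2
14: gid=3,tid=2
[1] (3+0,2*2+1) = (3,5)
row: 2 vs 3

buggy=2 correct=3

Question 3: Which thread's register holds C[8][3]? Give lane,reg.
1,3

r=8→G=0,rhi=1  c=3→T=1,p=1
L=0*4+1=1  i=1*2+1=3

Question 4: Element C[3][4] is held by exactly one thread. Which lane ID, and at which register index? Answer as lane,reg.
r: 3->gid=3,r8=0  c: 4->tid=2,i&1=0
L=3*4+2=14  i=0*2+0=0

14,0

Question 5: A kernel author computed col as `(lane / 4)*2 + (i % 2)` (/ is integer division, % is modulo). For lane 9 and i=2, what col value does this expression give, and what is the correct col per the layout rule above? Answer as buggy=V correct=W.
`(lane / 4)*2 + (i % 2)`[9,2]=>4
lane 9: grp=2 (9/4), tig=1 (9%4)
i=2: r=2+8=10, c=1*2+0=2
col: 4 vs 2

buggy=4 correct=2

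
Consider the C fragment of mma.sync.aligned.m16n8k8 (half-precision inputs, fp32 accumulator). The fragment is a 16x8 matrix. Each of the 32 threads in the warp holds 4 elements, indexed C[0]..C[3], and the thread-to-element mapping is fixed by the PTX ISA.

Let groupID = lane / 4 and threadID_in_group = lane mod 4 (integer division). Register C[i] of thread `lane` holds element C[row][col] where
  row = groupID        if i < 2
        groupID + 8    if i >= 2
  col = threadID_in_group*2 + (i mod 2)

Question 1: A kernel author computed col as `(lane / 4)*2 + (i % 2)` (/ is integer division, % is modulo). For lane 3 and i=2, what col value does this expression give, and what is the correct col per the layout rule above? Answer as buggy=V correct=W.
buggy=0 correct=6

`(lane / 4)*2 + (i % 2)`[3,2]->0
L=3->gid=3>>2=0, tid=3&3=3
[2]->row 0+8=8  col 3·2+0=6
col: 0 vs 6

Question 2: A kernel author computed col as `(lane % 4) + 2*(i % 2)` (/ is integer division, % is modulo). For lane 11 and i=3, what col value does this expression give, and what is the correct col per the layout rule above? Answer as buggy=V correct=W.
buggy=5 correct=7

`(lane % 4) + 2*(i % 2)`[11,3]→5
11: G=2,T=3
[3] (2+8,3*2+1) = (10,7)
col: 5 vs 7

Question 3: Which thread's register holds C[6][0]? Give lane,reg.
r: 6->gid=6,r8=0  c: 0->tid=0,i&1=0
L=6*4+0=24  i=0*2+0=0

24,0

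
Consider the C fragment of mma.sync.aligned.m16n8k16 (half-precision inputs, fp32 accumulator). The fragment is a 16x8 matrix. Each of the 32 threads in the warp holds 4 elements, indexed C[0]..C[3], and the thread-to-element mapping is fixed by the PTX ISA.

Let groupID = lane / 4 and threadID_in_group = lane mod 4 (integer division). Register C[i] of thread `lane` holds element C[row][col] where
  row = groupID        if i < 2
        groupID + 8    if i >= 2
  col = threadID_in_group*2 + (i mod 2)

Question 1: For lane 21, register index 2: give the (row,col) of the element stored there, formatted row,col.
13,2

lane 21: gid=5 (21/4), tid=1 (21%4)
i=2: r=5+8=13, c=1*2+0=2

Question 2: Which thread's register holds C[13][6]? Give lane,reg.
r: 13->gid=5,r8=1  c: 6->tid=3,i&1=0
L=5*4+3=23  i=1*2+0=2

23,2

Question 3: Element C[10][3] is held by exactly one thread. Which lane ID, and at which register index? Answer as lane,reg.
r=10->g=2,rb=1  c=3->t=1,b0=1
L=2*4+1=9  i=1*2+1=3

9,3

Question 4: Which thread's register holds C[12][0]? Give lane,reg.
16,2

r=12→G=4,rhi=1  c=0→T=0,p=0
L=4*4+0=16  i=1*2+0=2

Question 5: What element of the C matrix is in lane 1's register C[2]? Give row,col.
8,2

L=1->g=1>>2=0, t=1&3=1
[2]->row 0+8=8  col 1·2+0=2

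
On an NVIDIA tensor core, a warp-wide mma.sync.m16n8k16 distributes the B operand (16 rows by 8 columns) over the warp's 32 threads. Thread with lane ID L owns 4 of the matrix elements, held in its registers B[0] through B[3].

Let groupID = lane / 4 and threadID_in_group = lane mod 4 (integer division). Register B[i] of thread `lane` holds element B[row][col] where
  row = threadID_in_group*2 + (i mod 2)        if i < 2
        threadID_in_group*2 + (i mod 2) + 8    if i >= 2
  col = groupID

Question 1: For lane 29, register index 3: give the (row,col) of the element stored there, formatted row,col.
11,7

lane 29: G=7 (29/4), T=1 (29%4)
i=3: r=1*2+1+8=11, c=G=7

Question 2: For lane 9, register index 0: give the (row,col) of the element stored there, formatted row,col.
2,2

lane 9->9/4=2, 9 mod 4=1
i=0  r:2·1+0+0->2  c:2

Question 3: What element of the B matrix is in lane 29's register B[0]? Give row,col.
L=29=>grp=29>>2=7, tig=29&3=1
[0]=>row 1·2+0+0=2  col grp=7

2,7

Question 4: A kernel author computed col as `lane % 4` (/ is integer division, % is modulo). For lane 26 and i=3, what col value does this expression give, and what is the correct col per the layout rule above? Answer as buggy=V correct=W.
buggy=2 correct=6

`lane % 4`[26,3]->2
lane 26->26/4=6, 26 mod 4=2
i=3  r:2·2+1+8->13  c:6
col: 2 vs 6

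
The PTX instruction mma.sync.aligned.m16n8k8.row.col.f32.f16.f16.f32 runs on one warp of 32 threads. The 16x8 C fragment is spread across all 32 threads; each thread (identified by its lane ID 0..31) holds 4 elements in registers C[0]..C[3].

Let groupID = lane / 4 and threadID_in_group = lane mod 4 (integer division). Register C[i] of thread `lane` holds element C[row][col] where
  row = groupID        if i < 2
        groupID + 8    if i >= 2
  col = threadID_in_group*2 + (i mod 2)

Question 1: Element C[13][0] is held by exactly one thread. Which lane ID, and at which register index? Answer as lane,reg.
r: 13->gid=5,r8=1  c: 0->tid=0,i&1=0
L=5*4+0=20  i=1*2+0=2

20,2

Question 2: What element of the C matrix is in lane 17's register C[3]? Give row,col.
12,3

lane 17: grp=4 (17/4), tig=1 (17%4)
i=3: r=4+8=12, c=1*2+1=3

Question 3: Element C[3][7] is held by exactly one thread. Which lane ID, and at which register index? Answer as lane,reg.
15,1

r=3⇒gr=3,Rb=0  c=7⇒th=3,odd=1
L=3*4+3=15  i=0*2+1=1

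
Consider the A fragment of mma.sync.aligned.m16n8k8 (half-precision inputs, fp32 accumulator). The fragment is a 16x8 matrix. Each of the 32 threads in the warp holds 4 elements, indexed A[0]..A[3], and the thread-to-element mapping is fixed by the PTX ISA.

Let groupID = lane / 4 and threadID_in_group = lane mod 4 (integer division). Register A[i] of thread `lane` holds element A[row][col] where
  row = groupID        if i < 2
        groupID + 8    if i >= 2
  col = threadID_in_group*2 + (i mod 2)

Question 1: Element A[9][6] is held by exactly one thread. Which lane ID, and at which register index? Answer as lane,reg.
r: 9->gid=1,r8=1  c: 6->tid=3,i&1=0
L=1*4+3=7  i=1*2+0=2

7,2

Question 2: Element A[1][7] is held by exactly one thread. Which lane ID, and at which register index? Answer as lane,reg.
r:1=>grp=1,rB=0  c:7=>tig=3,lo=1
L=1*4+3=7  i=0*2+1=1

7,1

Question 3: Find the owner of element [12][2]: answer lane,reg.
r:12=>grp=4,rB=1  c:2=>tig=1,lo=0
L=4*4+1=17  i=1*2+0=2

17,2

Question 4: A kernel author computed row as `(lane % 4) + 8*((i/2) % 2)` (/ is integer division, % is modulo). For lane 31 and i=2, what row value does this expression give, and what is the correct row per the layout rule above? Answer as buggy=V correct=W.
buggy=11 correct=15

`(lane % 4) + 8*((i/2) % 2)`[31,2]=>11
31: grp=7,tig=3
[2] (7+8,3*2+0) = (15,6)
row: 11 vs 15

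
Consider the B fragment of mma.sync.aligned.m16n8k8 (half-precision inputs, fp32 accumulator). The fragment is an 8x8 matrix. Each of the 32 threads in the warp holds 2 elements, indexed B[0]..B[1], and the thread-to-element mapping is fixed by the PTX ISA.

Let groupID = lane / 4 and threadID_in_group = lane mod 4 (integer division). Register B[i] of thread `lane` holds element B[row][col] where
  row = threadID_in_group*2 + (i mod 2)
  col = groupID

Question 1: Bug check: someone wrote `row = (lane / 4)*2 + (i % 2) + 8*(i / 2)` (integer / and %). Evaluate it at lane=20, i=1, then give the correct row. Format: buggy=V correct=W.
`(lane / 4)*2 + (i % 2) + 8*(i / 2)`[20,1]->11
20: gid=5,tid=0
[1] (0*2+1,5) = (1,5)
row: 11 vs 1

buggy=11 correct=1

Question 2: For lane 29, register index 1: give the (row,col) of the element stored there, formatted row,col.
3,7

L=29->g=29>>2=7, t=29&3=1
[1]->row 1·2+1=3  col g=7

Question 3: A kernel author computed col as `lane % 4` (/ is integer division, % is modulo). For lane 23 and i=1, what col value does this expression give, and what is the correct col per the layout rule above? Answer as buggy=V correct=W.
buggy=3 correct=5

`lane % 4`[23,1]=>3
lane 23=>23/4=5, 23 mod 4=3
i=1  r:2·3+1=>7  c:5
col: 3 vs 5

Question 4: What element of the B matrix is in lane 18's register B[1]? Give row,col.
5,4

lane 18→18/4=4, 18 mod 4=2
i=1  r:2·2+1→5  c:4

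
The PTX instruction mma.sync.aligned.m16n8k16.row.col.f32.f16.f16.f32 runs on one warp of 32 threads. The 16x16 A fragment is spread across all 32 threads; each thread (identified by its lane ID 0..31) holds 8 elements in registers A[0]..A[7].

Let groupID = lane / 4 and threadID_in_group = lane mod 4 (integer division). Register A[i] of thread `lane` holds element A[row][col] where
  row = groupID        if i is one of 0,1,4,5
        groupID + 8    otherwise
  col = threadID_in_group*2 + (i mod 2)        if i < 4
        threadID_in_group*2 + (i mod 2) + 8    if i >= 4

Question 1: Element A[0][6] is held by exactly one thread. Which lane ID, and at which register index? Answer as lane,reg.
r=0→G=0,rhi=0  c=6→chi=0,T=3,p=0
L=0*4+3=3  i=0*4+0*2+0=0

3,0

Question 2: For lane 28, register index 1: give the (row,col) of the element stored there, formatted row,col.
7,1

L=28⇒gr=28>>2=7, th=28&3=0
[1]⇒row 7+0=7  col 0·2+1+0=1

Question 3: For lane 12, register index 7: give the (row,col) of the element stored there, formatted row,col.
11,9

L=12->g=12>>2=3, t=12&3=0
[7]->row 3+8=11  col 0·2+1+8=9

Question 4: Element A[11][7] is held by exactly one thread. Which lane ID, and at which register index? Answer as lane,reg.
15,3

r=11→G=3,rhi=1  c=7→chi=0,T=3,p=1
L=3*4+3=15  i=0*4+1*2+1=3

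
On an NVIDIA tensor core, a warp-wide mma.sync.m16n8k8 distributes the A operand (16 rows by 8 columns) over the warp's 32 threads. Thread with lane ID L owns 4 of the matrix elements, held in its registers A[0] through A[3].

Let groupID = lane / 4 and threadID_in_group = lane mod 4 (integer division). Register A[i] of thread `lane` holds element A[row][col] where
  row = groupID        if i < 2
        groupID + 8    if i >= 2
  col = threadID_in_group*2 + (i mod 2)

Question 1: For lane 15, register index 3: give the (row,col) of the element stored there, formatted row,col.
15: gid=3,tid=3
[3] (3+8,3*2+1) = (11,7)

11,7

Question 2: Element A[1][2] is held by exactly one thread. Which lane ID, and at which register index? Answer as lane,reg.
5,0

r=1->g=1,rb=0  c=2->t=1,b0=0
L=1*4+1=5  i=0*2+0=0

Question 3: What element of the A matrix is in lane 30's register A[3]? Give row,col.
lane 30: gr=7 (30/4), th=2 (30%4)
i=3: r=7+8=15, c=2*2+1=5

15,5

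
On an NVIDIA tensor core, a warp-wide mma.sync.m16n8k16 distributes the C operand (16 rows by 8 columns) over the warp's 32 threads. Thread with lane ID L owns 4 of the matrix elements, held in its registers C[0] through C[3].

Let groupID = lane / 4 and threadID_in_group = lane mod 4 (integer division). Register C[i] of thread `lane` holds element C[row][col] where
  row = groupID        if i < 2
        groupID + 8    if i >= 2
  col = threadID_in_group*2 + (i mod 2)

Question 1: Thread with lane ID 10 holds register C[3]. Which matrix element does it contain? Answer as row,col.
10,5

L=10→G=10>>2=2, T=10&3=2
[3]→row 2+8=10  col 2·2+1=5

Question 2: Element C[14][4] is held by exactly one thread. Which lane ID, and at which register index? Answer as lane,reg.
26,2

r=14⇒gr=6,Rb=1  c=4⇒th=2,odd=0
L=6*4+2=26  i=1*2+0=2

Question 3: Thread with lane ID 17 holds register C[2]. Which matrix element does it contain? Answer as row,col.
12,2

lane 17⇒17/4=4, 17 mod 4=1
i=2  r:4+8⇒12  c:2·1+0⇒2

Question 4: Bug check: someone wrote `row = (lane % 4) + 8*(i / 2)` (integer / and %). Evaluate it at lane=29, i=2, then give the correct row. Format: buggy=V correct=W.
buggy=9 correct=15

`(lane % 4) + 8*(i / 2)`[29,2]->9
29: gid=7,tid=1
[2] (7+8,1*2+0) = (15,2)
row: 9 vs 15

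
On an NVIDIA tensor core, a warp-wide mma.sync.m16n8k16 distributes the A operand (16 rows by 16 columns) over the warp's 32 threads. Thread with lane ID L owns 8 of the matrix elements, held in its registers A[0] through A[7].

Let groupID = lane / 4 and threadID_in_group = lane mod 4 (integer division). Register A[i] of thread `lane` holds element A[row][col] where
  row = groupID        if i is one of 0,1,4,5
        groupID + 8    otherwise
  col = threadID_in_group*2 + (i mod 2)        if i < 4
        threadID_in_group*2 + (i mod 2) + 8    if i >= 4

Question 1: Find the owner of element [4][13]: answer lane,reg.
r=4->g=4,rb=0  c=13->cb=1,t=2,b0=1
L=4*4+2=18  i=1*4+0*2+1=5

18,5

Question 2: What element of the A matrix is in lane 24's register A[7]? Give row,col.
14,9

L=24⇒gr=24>>2=6, th=24&3=0
[7]⇒row 6+8=14  col 0·2+1+8=9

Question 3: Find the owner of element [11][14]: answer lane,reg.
r=11⇒gr=3,Rb=1  c=14⇒Cb=1,th=3,odd=0
L=3*4+3=15  i=1*4+1*2+0=6

15,6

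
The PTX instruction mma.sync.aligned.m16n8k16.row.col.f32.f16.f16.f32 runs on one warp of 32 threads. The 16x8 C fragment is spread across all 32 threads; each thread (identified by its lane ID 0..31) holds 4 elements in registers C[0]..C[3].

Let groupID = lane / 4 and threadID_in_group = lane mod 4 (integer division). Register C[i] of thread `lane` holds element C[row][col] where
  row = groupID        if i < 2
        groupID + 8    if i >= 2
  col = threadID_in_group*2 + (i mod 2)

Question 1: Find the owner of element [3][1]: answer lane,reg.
12,1

r=3→G=3,rhi=0  c=1→T=0,p=1
L=3*4+0=12  i=0*2+1=1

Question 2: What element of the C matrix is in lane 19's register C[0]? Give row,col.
4,6

19: gid=4,tid=3
[0] (4+0,3*2+0) = (4,6)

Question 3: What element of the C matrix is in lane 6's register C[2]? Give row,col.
lane 6: G=1 (6/4), T=2 (6%4)
i=2: r=1+8=9, c=2*2+0=4

9,4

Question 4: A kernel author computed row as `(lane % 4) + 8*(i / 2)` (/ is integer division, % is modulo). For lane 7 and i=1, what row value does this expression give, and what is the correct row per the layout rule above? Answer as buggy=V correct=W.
buggy=3 correct=1

`(lane % 4) + 8*(i / 2)`[7,1]→3
lane 7: G=1 (7/4), T=3 (7%4)
i=1: r=1+0=1, c=3*2+1=7
row: 3 vs 1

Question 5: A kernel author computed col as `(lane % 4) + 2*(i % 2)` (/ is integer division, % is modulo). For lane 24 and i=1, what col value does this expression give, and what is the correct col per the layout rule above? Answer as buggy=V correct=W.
`(lane % 4) + 2*(i % 2)`[24,1]->2
lane 24: gid=6 (24/4), tid=0 (24%4)
i=1: r=6+0=6, c=0*2+1=1
col: 2 vs 1

buggy=2 correct=1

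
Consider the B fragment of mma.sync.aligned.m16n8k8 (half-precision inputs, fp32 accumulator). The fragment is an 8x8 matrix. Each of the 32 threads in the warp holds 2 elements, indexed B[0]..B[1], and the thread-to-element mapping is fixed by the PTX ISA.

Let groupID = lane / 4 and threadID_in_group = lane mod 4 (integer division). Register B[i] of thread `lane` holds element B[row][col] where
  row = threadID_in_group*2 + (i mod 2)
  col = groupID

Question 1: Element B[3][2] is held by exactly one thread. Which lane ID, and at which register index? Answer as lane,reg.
c:2=>grp=2  r:3=>tig=1,lo=1
L=2*4+1=9  i=1=1

9,1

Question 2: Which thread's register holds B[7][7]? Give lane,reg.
c=7→G=7  r=7→T=3,p=1
L=7*4+3=31  i=1=1

31,1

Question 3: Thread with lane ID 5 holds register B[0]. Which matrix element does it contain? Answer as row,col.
2,1

lane 5⇒5/4=1, 5 mod 4=1
i=0  r:2·1+0⇒2  c:1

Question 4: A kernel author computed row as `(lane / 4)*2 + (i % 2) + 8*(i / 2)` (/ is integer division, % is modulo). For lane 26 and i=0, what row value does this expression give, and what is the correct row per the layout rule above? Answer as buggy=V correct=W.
buggy=12 correct=4

`(lane / 4)*2 + (i % 2) + 8*(i / 2)`[26,0]->12
lane 26->26/4=6, 26 mod 4=2
i=0  r:2·2+0->4  c:6
row: 12 vs 4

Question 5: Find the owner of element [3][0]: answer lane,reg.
1,1

c=0→G=0  r=3→T=1,p=1
L=0*4+1=1  i=1=1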